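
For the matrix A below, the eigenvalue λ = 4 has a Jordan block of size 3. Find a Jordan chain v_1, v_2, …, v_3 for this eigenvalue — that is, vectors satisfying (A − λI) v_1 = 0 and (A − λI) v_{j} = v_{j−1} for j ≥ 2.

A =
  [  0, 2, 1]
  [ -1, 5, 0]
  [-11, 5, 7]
A Jordan chain for λ = 4 of length 3:
v_1 = (3, 3, 6)ᵀ
v_2 = (-4, -1, -11)ᵀ
v_3 = (1, 0, 0)ᵀ

Let N = A − (4)·I. We want v_3 with N^3 v_3 = 0 but N^2 v_3 ≠ 0; then v_{j-1} := N · v_j for j = 3, …, 2.

Pick v_3 = (1, 0, 0)ᵀ.
Then v_2 = N · v_3 = (-4, -1, -11)ᵀ.
Then v_1 = N · v_2 = (3, 3, 6)ᵀ.

Sanity check: (A − (4)·I) v_1 = (0, 0, 0)ᵀ = 0. ✓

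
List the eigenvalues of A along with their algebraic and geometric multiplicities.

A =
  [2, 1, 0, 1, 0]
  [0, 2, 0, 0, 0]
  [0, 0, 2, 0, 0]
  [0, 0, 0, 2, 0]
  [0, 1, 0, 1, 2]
λ = 2: alg = 5, geom = 4

Step 1 — factor the characteristic polynomial to read off the algebraic multiplicities:
  χ_A(x) = (x - 2)^5

Step 2 — compute geometric multiplicities via the rank-nullity identity g(λ) = n − rank(A − λI):
  rank(A − (2)·I) = 1, so dim ker(A − (2)·I) = n − 1 = 4

Summary:
  λ = 2: algebraic multiplicity = 5, geometric multiplicity = 4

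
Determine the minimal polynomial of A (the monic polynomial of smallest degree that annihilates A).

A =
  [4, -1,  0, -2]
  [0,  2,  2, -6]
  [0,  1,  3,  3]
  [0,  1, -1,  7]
x^2 - 8*x + 16

The characteristic polynomial is χ_A(x) = (x - 4)^4, so the eigenvalues are known. The minimal polynomial is
  m_A(x) = Π_λ (x − λ)^{k_λ}
where k_λ is the size of the *largest* Jordan block for λ (equivalently, the smallest k with (A − λI)^k v = 0 for every generalised eigenvector v of λ).

  λ = 4: largest Jordan block has size 2, contributing (x − 4)^2

So m_A(x) = (x - 4)^2 = x^2 - 8*x + 16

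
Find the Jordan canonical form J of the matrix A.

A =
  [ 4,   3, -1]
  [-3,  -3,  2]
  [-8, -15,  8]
J_3(3)

The characteristic polynomial is
  det(x·I − A) = x^3 - 9*x^2 + 27*x - 27 = (x - 3)^3

Eigenvalues and multiplicities (the geometric multiplicity of λ is n − rank(A − λI), which equals the number of Jordan blocks for λ):
  λ = 3: algebraic multiplicity = 3, geometric multiplicity = 1

Determining the block sizes for each eigenvalue:
  λ = 3: one block (gm = 1), so the single block has size am = 3 → block sizes [3]

Assembling the blocks gives a Jordan form
J =
  [3, 1, 0]
  [0, 3, 1]
  [0, 0, 3]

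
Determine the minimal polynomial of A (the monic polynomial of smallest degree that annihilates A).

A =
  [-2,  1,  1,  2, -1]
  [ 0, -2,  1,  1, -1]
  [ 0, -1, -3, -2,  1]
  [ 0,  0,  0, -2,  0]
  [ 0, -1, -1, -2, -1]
x^3 + 6*x^2 + 12*x + 8

The characteristic polynomial is χ_A(x) = (x + 2)^5, so the eigenvalues are known. The minimal polynomial is
  m_A(x) = Π_λ (x − λ)^{k_λ}
where k_λ is the size of the *largest* Jordan block for λ (equivalently, the smallest k with (A − λI)^k v = 0 for every generalised eigenvector v of λ).

  λ = -2: largest Jordan block has size 3, contributing (x + 2)^3

So m_A(x) = (x + 2)^3 = x^3 + 6*x^2 + 12*x + 8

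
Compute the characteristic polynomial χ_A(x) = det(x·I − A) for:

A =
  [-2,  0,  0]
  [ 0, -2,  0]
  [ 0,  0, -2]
x^3 + 6*x^2 + 12*x + 8

Expanding det(x·I − A) (e.g. by cofactor expansion or by noting that A is similar to its Jordan form J, which has the same characteristic polynomial as A) gives
  χ_A(x) = x^3 + 6*x^2 + 12*x + 8
which factors as (x + 2)^3. The eigenvalues (with algebraic multiplicities) are λ = -2 with multiplicity 3.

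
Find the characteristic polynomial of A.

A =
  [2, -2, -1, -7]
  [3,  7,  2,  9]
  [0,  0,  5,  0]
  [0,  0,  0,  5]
x^4 - 19*x^3 + 135*x^2 - 425*x + 500

Expanding det(x·I − A) (e.g. by cofactor expansion or by noting that A is similar to its Jordan form J, which has the same characteristic polynomial as A) gives
  χ_A(x) = x^4 - 19*x^3 + 135*x^2 - 425*x + 500
which factors as (x - 5)^3*(x - 4). The eigenvalues (with algebraic multiplicities) are λ = 4 with multiplicity 1, λ = 5 with multiplicity 3.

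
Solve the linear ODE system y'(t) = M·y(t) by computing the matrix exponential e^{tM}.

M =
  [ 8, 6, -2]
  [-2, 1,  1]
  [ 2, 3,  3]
e^{tM} =
  [4*t*exp(4*t) + exp(4*t), 6*t*exp(4*t), -2*t*exp(4*t)]
  [-2*t*exp(4*t), -3*t*exp(4*t) + exp(4*t), t*exp(4*t)]
  [2*t*exp(4*t), 3*t*exp(4*t), -t*exp(4*t) + exp(4*t)]

Strategy: write M = P · J · P⁻¹ where J is a Jordan canonical form, so e^{tM} = P · e^{tJ} · P⁻¹, and e^{tJ} can be computed block-by-block.

M has Jordan form
J =
  [4, 1, 0]
  [0, 4, 0]
  [0, 0, 4]
(up to reordering of blocks).

Per-block formulas:
  For a 1×1 block at λ = 4: exp(t · [4]) = [e^(4t)].
  For a 2×2 Jordan block J_2(4): exp(t · J_2(4)) = e^(4t)·(I + t·N), where N is the 2×2 nilpotent shift.

After assembling e^{tJ} and conjugating by P, we get:

e^{tM} =
  [4*t*exp(4*t) + exp(4*t), 6*t*exp(4*t), -2*t*exp(4*t)]
  [-2*t*exp(4*t), -3*t*exp(4*t) + exp(4*t), t*exp(4*t)]
  [2*t*exp(4*t), 3*t*exp(4*t), -t*exp(4*t) + exp(4*t)]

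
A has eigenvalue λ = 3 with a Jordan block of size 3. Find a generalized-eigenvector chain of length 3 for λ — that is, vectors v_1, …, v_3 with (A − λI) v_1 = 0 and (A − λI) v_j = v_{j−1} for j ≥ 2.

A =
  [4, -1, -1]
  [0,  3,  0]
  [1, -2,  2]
A Jordan chain for λ = 3 of length 3:
v_1 = (1, 0, 1)ᵀ
v_2 = (-1, 0, -2)ᵀ
v_3 = (0, 1, 0)ᵀ

Let N = A − (3)·I. We want v_3 with N^3 v_3 = 0 but N^2 v_3 ≠ 0; then v_{j-1} := N · v_j for j = 3, …, 2.

Pick v_3 = (0, 1, 0)ᵀ.
Then v_2 = N · v_3 = (-1, 0, -2)ᵀ.
Then v_1 = N · v_2 = (1, 0, 1)ᵀ.

Sanity check: (A − (3)·I) v_1 = (0, 0, 0)ᵀ = 0. ✓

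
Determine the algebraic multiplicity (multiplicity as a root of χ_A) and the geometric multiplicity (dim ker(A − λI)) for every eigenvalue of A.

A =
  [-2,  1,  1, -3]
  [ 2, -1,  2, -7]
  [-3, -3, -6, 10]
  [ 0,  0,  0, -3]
λ = -3: alg = 4, geom = 2

Step 1 — factor the characteristic polynomial to read off the algebraic multiplicities:
  χ_A(x) = (x + 3)^4

Step 2 — compute geometric multiplicities via the rank-nullity identity g(λ) = n − rank(A − λI):
  rank(A − (-3)·I) = 2, so dim ker(A − (-3)·I) = n − 2 = 2

Summary:
  λ = -3: algebraic multiplicity = 4, geometric multiplicity = 2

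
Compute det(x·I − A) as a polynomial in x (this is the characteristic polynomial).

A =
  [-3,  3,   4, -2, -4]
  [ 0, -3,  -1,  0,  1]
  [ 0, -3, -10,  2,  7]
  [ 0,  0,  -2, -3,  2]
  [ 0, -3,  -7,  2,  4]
x^5 + 15*x^4 + 90*x^3 + 270*x^2 + 405*x + 243

Expanding det(x·I − A) (e.g. by cofactor expansion or by noting that A is similar to its Jordan form J, which has the same characteristic polynomial as A) gives
  χ_A(x) = x^5 + 15*x^4 + 90*x^3 + 270*x^2 + 405*x + 243
which factors as (x + 3)^5. The eigenvalues (with algebraic multiplicities) are λ = -3 with multiplicity 5.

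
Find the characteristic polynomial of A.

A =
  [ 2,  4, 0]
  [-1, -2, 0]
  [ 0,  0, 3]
x^3 - 3*x^2

Expanding det(x·I − A) (e.g. by cofactor expansion or by noting that A is similar to its Jordan form J, which has the same characteristic polynomial as A) gives
  χ_A(x) = x^3 - 3*x^2
which factors as x^2*(x - 3). The eigenvalues (with algebraic multiplicities) are λ = 0 with multiplicity 2, λ = 3 with multiplicity 1.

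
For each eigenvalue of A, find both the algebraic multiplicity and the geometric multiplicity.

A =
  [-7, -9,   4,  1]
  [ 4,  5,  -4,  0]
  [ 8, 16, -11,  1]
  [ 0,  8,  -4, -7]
λ = -5: alg = 4, geom = 2

Step 1 — factor the characteristic polynomial to read off the algebraic multiplicities:
  χ_A(x) = (x + 5)^4

Step 2 — compute geometric multiplicities via the rank-nullity identity g(λ) = n − rank(A − λI):
  rank(A − (-5)·I) = 2, so dim ker(A − (-5)·I) = n − 2 = 2

Summary:
  λ = -5: algebraic multiplicity = 4, geometric multiplicity = 2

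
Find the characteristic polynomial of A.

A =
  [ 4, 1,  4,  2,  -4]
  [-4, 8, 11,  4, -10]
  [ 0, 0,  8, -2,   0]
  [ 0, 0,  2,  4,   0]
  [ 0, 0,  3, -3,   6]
x^5 - 30*x^4 + 360*x^3 - 2160*x^2 + 6480*x - 7776

Expanding det(x·I − A) (e.g. by cofactor expansion or by noting that A is similar to its Jordan form J, which has the same characteristic polynomial as A) gives
  χ_A(x) = x^5 - 30*x^4 + 360*x^3 - 2160*x^2 + 6480*x - 7776
which factors as (x - 6)^5. The eigenvalues (with algebraic multiplicities) are λ = 6 with multiplicity 5.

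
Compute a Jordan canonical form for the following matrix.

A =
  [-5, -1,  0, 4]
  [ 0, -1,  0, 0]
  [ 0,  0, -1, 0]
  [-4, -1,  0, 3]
J_2(-1) ⊕ J_1(-1) ⊕ J_1(-1)

The characteristic polynomial is
  det(x·I − A) = x^4 + 4*x^3 + 6*x^2 + 4*x + 1 = (x + 1)^4

Eigenvalues and multiplicities (the geometric multiplicity of λ is n − rank(A − λI), which equals the number of Jordan blocks for λ):
  λ = -1: algebraic multiplicity = 4, geometric multiplicity = 3

Determining the block sizes for each eigenvalue:
  λ = -1: 3 blocks summing to 4 forces exactly one block of size 2 and the rest size 1 → block sizes [2, 1, 1]

Assembling the blocks gives a Jordan form
J =
  [-1,  1,  0,  0]
  [ 0, -1,  0,  0]
  [ 0,  0, -1,  0]
  [ 0,  0,  0, -1]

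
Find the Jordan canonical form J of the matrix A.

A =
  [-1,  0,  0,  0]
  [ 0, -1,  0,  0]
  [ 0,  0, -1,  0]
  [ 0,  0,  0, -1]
J_1(-1) ⊕ J_1(-1) ⊕ J_1(-1) ⊕ J_1(-1)

The characteristic polynomial is
  det(x·I − A) = x^4 + 4*x^3 + 6*x^2 + 4*x + 1 = (x + 1)^4

Eigenvalues and multiplicities (the geometric multiplicity of λ is n − rank(A − λI), which equals the number of Jordan blocks for λ):
  λ = -1: algebraic multiplicity = 4, geometric multiplicity = 4

Determining the block sizes for each eigenvalue:
  λ = -1: gm = am = 4, so every block has size 1 → block sizes [1, 1, 1, 1]

Assembling the blocks gives a Jordan form
J =
  [-1,  0,  0,  0]
  [ 0, -1,  0,  0]
  [ 0,  0, -1,  0]
  [ 0,  0,  0, -1]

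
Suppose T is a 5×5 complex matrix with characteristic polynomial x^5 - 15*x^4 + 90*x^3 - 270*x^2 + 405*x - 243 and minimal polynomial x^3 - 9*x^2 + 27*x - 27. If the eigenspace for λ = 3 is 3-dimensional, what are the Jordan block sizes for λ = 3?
Block sizes for λ = 3: [3, 1, 1]

Step 1 — from the characteristic polynomial, algebraic multiplicity of λ = 3 is 5. From dim ker(T − (3)·I) = 3, there are exactly 3 Jordan blocks for λ = 3.
Step 2 — from the minimal polynomial, the factor (x − 3)^3 tells us the largest block for λ = 3 has size 3.
Step 3 — with total size 5, 3 blocks, and largest block 3, the block sizes (in nonincreasing order) are [3, 1, 1].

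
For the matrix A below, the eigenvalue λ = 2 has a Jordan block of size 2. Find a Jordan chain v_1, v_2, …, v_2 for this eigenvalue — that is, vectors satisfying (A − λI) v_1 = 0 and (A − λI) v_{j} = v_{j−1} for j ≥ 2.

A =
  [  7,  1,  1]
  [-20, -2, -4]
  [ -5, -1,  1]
A Jordan chain for λ = 2 of length 2:
v_1 = (5, -20, -5)ᵀ
v_2 = (1, 0, 0)ᵀ

Let N = A − (2)·I. We want v_2 with N^2 v_2 = 0 but N^1 v_2 ≠ 0; then v_{j-1} := N · v_j for j = 2, …, 2.

Pick v_2 = (1, 0, 0)ᵀ.
Then v_1 = N · v_2 = (5, -20, -5)ᵀ.

Sanity check: (A − (2)·I) v_1 = (0, 0, 0)ᵀ = 0. ✓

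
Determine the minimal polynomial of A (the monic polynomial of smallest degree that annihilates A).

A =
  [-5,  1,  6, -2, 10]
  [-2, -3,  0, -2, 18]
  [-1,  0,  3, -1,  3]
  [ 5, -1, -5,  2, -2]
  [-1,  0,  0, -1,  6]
x^5 - 3*x^4 - 18*x^3 + 54*x^2 + 81*x - 243

The characteristic polynomial is χ_A(x) = (x - 3)^3*(x + 3)^2, so the eigenvalues are known. The minimal polynomial is
  m_A(x) = Π_λ (x − λ)^{k_λ}
where k_λ is the size of the *largest* Jordan block for λ (equivalently, the smallest k with (A − λI)^k v = 0 for every generalised eigenvector v of λ).

  λ = -3: largest Jordan block has size 2, contributing (x + 3)^2
  λ = 3: largest Jordan block has size 3, contributing (x − 3)^3

So m_A(x) = (x - 3)^3*(x + 3)^2 = x^5 - 3*x^4 - 18*x^3 + 54*x^2 + 81*x - 243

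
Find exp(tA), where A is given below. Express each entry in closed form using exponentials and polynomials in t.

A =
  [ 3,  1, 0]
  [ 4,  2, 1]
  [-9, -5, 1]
e^{tA} =
  [5*t^2*exp(2*t)/2 + t*exp(2*t) + exp(2*t), t^2*exp(2*t)/2 + t*exp(2*t), t^2*exp(2*t)/2]
  [-5*t^2*exp(2*t)/2 + 4*t*exp(2*t), -t^2*exp(2*t)/2 + exp(2*t), -t^2*exp(2*t)/2 + t*exp(2*t)]
  [-10*t^2*exp(2*t) - 9*t*exp(2*t), -2*t^2*exp(2*t) - 5*t*exp(2*t), -2*t^2*exp(2*t) - t*exp(2*t) + exp(2*t)]

Strategy: write A = P · J · P⁻¹ where J is a Jordan canonical form, so e^{tA} = P · e^{tJ} · P⁻¹, and e^{tJ} can be computed block-by-block.

A has Jordan form
J =
  [2, 1, 0]
  [0, 2, 1]
  [0, 0, 2]
(up to reordering of blocks).

Per-block formulas:
  For a 3×3 Jordan block J_3(2): exp(t · J_3(2)) = e^(2t)·(I + t·N + (t^2/2)·N^2), where N is the 3×3 nilpotent shift.

After assembling e^{tJ} and conjugating by P, we get:

e^{tA} =
  [5*t^2*exp(2*t)/2 + t*exp(2*t) + exp(2*t), t^2*exp(2*t)/2 + t*exp(2*t), t^2*exp(2*t)/2]
  [-5*t^2*exp(2*t)/2 + 4*t*exp(2*t), -t^2*exp(2*t)/2 + exp(2*t), -t^2*exp(2*t)/2 + t*exp(2*t)]
  [-10*t^2*exp(2*t) - 9*t*exp(2*t), -2*t^2*exp(2*t) - 5*t*exp(2*t), -2*t^2*exp(2*t) - t*exp(2*t) + exp(2*t)]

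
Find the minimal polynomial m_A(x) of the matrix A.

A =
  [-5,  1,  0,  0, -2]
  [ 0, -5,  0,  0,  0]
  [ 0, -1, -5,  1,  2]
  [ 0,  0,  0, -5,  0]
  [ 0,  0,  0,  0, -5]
x^2 + 10*x + 25

The characteristic polynomial is χ_A(x) = (x + 5)^5, so the eigenvalues are known. The minimal polynomial is
  m_A(x) = Π_λ (x − λ)^{k_λ}
where k_λ is the size of the *largest* Jordan block for λ (equivalently, the smallest k with (A − λI)^k v = 0 for every generalised eigenvector v of λ).

  λ = -5: largest Jordan block has size 2, contributing (x + 5)^2

So m_A(x) = (x + 5)^2 = x^2 + 10*x + 25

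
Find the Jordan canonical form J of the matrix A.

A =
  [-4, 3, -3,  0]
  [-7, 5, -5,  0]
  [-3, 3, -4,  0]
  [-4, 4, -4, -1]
J_3(-1) ⊕ J_1(-1)

The characteristic polynomial is
  det(x·I − A) = x^4 + 4*x^3 + 6*x^2 + 4*x + 1 = (x + 1)^4

Eigenvalues and multiplicities (the geometric multiplicity of λ is n − rank(A − λI), which equals the number of Jordan blocks for λ):
  λ = -1: algebraic multiplicity = 4, geometric multiplicity = 2

Determining the block sizes for each eigenvalue:
  λ = -1: with am = 4 and gm = 2, the partition is not yet determined (e.g. several partitions of 4 into 2 parts exist). Let N = A − (-1)·I. Computing rank(N^1) = 2, rank(N^2) = 1, rank(N^3) = 0; the number of blocks of size ≥ j is rank(N^{j−1}) − rank(N^j), giving [2, 1, 1]. So we have 1 block(s) of size 3, 1 block(s) of size 1 → block sizes [3, 1]

Assembling the blocks gives a Jordan form
J =
  [-1,  1,  0,  0]
  [ 0, -1,  1,  0]
  [ 0,  0, -1,  0]
  [ 0,  0,  0, -1]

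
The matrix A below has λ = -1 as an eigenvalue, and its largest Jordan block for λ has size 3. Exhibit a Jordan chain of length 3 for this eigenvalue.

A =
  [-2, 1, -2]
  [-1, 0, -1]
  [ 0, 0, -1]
A Jordan chain for λ = -1 of length 3:
v_1 = (1, 1, 0)ᵀ
v_2 = (-2, -1, 0)ᵀ
v_3 = (0, 0, 1)ᵀ

Let N = A − (-1)·I. We want v_3 with N^3 v_3 = 0 but N^2 v_3 ≠ 0; then v_{j-1} := N · v_j for j = 3, …, 2.

Pick v_3 = (0, 0, 1)ᵀ.
Then v_2 = N · v_3 = (-2, -1, 0)ᵀ.
Then v_1 = N · v_2 = (1, 1, 0)ᵀ.

Sanity check: (A − (-1)·I) v_1 = (0, 0, 0)ᵀ = 0. ✓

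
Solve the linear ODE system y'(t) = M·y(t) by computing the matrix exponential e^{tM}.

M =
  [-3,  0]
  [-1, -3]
e^{tM} =
  [exp(-3*t), 0]
  [-t*exp(-3*t), exp(-3*t)]

Strategy: write M = P · J · P⁻¹ where J is a Jordan canonical form, so e^{tM} = P · e^{tJ} · P⁻¹, and e^{tJ} can be computed block-by-block.

M has Jordan form
J =
  [-3,  1]
  [ 0, -3]
(up to reordering of blocks).

Per-block formulas:
  For a 2×2 Jordan block J_2(-3): exp(t · J_2(-3)) = e^(-3t)·(I + t·N), where N is the 2×2 nilpotent shift.

After assembling e^{tJ} and conjugating by P, we get:

e^{tM} =
  [exp(-3*t), 0]
  [-t*exp(-3*t), exp(-3*t)]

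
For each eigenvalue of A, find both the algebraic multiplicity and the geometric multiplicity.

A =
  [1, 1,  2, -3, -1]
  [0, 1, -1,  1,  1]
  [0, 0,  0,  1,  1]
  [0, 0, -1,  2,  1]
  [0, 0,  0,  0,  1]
λ = 1: alg = 5, geom = 3

Step 1 — factor the characteristic polynomial to read off the algebraic multiplicities:
  χ_A(x) = (x - 1)^5

Step 2 — compute geometric multiplicities via the rank-nullity identity g(λ) = n − rank(A − λI):
  rank(A − (1)·I) = 2, so dim ker(A − (1)·I) = n − 2 = 3

Summary:
  λ = 1: algebraic multiplicity = 5, geometric multiplicity = 3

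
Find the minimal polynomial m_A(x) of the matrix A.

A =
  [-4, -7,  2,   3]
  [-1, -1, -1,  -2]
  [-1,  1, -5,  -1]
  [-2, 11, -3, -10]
x^2 + 10*x + 25

The characteristic polynomial is χ_A(x) = (x + 5)^4, so the eigenvalues are known. The minimal polynomial is
  m_A(x) = Π_λ (x − λ)^{k_λ}
where k_λ is the size of the *largest* Jordan block for λ (equivalently, the smallest k with (A − λI)^k v = 0 for every generalised eigenvector v of λ).

  λ = -5: largest Jordan block has size 2, contributing (x + 5)^2

So m_A(x) = (x + 5)^2 = x^2 + 10*x + 25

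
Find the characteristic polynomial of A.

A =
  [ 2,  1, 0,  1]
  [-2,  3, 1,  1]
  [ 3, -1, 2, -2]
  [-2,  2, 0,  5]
x^4 - 12*x^3 + 54*x^2 - 108*x + 81

Expanding det(x·I − A) (e.g. by cofactor expansion or by noting that A is similar to its Jordan form J, which has the same characteristic polynomial as A) gives
  χ_A(x) = x^4 - 12*x^3 + 54*x^2 - 108*x + 81
which factors as (x - 3)^4. The eigenvalues (with algebraic multiplicities) are λ = 3 with multiplicity 4.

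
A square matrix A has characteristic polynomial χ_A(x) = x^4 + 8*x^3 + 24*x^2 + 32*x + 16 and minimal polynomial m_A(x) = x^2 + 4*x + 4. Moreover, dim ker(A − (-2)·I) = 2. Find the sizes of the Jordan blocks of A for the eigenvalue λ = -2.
Block sizes for λ = -2: [2, 2]

Step 1 — from the characteristic polynomial, algebraic multiplicity of λ = -2 is 4. From dim ker(A − (-2)·I) = 2, there are exactly 2 Jordan blocks for λ = -2.
Step 2 — from the minimal polynomial, the factor (x + 2)^2 tells us the largest block for λ = -2 has size 2.
Step 3 — with total size 4, 2 blocks, and largest block 2, the block sizes (in nonincreasing order) are [2, 2].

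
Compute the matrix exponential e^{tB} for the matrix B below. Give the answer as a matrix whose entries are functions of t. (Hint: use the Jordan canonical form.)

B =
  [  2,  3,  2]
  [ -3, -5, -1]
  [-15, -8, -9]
e^{tB} =
  [-3*t^2*exp(-4*t)/2 + 6*t*exp(-4*t) + exp(-4*t), -t^2*exp(-4*t)/2 + 3*t*exp(-4*t), -t^2*exp(-4*t)/2 + 2*t*exp(-4*t)]
  [-3*t*exp(-4*t), -t*exp(-4*t) + exp(-4*t), -t*exp(-4*t)]
  [9*t^2*exp(-4*t)/2 - 15*t*exp(-4*t), 3*t^2*exp(-4*t)/2 - 8*t*exp(-4*t), 3*t^2*exp(-4*t)/2 - 5*t*exp(-4*t) + exp(-4*t)]

Strategy: write B = P · J · P⁻¹ where J is a Jordan canonical form, so e^{tB} = P · e^{tJ} · P⁻¹, and e^{tJ} can be computed block-by-block.

B has Jordan form
J =
  [-4,  1,  0]
  [ 0, -4,  1]
  [ 0,  0, -4]
(up to reordering of blocks).

Per-block formulas:
  For a 3×3 Jordan block J_3(-4): exp(t · J_3(-4)) = e^(-4t)·(I + t·N + (t^2/2)·N^2), where N is the 3×3 nilpotent shift.

After assembling e^{tJ} and conjugating by P, we get:

e^{tB} =
  [-3*t^2*exp(-4*t)/2 + 6*t*exp(-4*t) + exp(-4*t), -t^2*exp(-4*t)/2 + 3*t*exp(-4*t), -t^2*exp(-4*t)/2 + 2*t*exp(-4*t)]
  [-3*t*exp(-4*t), -t*exp(-4*t) + exp(-4*t), -t*exp(-4*t)]
  [9*t^2*exp(-4*t)/2 - 15*t*exp(-4*t), 3*t^2*exp(-4*t)/2 - 8*t*exp(-4*t), 3*t^2*exp(-4*t)/2 - 5*t*exp(-4*t) + exp(-4*t)]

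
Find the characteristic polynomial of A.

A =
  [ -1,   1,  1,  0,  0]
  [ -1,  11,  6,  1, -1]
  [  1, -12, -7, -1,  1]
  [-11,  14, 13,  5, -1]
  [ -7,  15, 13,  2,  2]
x^5 - 10*x^4 + 25*x^3 + 20*x^2 - 80*x - 64

Expanding det(x·I − A) (e.g. by cofactor expansion or by noting that A is similar to its Jordan form J, which has the same characteristic polynomial as A) gives
  χ_A(x) = x^5 - 10*x^4 + 25*x^3 + 20*x^2 - 80*x - 64
which factors as (x - 4)^3*(x + 1)^2. The eigenvalues (with algebraic multiplicities) are λ = -1 with multiplicity 2, λ = 4 with multiplicity 3.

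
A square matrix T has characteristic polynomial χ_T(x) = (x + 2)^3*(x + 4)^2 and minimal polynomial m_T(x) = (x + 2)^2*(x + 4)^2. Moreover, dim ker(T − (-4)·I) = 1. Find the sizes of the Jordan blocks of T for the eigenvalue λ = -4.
Block sizes for λ = -4: [2]

Step 1 — from the characteristic polynomial, algebraic multiplicity of λ = -4 is 2. From dim ker(T − (-4)·I) = 1, there are exactly 1 Jordan blocks for λ = -4.
Step 2 — from the minimal polynomial, the factor (x + 4)^2 tells us the largest block for λ = -4 has size 2.
Step 3 — with total size 2, 1 blocks, and largest block 2, the block sizes (in nonincreasing order) are [2].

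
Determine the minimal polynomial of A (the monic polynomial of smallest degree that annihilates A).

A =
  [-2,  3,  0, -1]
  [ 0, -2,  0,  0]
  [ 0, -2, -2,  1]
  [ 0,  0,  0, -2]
x^2 + 4*x + 4

The characteristic polynomial is χ_A(x) = (x + 2)^4, so the eigenvalues are known. The minimal polynomial is
  m_A(x) = Π_λ (x − λ)^{k_λ}
where k_λ is the size of the *largest* Jordan block for λ (equivalently, the smallest k with (A − λI)^k v = 0 for every generalised eigenvector v of λ).

  λ = -2: largest Jordan block has size 2, contributing (x + 2)^2

So m_A(x) = (x + 2)^2 = x^2 + 4*x + 4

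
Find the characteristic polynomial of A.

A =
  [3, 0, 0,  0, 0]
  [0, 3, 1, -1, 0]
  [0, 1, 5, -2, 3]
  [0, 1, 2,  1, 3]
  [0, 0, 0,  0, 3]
x^5 - 15*x^4 + 90*x^3 - 270*x^2 + 405*x - 243

Expanding det(x·I − A) (e.g. by cofactor expansion or by noting that A is similar to its Jordan form J, which has the same characteristic polynomial as A) gives
  χ_A(x) = x^5 - 15*x^4 + 90*x^3 - 270*x^2 + 405*x - 243
which factors as (x - 3)^5. The eigenvalues (with algebraic multiplicities) are λ = 3 with multiplicity 5.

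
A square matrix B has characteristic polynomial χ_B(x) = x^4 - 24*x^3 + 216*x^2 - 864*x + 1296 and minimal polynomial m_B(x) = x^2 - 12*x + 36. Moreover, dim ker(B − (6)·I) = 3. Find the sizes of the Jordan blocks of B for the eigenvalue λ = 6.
Block sizes for λ = 6: [2, 1, 1]

Step 1 — from the characteristic polynomial, algebraic multiplicity of λ = 6 is 4. From dim ker(B − (6)·I) = 3, there are exactly 3 Jordan blocks for λ = 6.
Step 2 — from the minimal polynomial, the factor (x − 6)^2 tells us the largest block for λ = 6 has size 2.
Step 3 — with total size 4, 3 blocks, and largest block 2, the block sizes (in nonincreasing order) are [2, 1, 1].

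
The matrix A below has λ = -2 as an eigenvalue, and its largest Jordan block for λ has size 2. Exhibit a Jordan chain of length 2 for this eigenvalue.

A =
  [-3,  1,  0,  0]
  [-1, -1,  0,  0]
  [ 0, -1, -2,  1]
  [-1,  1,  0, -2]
A Jordan chain for λ = -2 of length 2:
v_1 = (-1, -1, 0, -1)ᵀ
v_2 = (1, 0, 0, 0)ᵀ

Let N = A − (-2)·I. We want v_2 with N^2 v_2 = 0 but N^1 v_2 ≠ 0; then v_{j-1} := N · v_j for j = 2, …, 2.

Pick v_2 = (1, 0, 0, 0)ᵀ.
Then v_1 = N · v_2 = (-1, -1, 0, -1)ᵀ.

Sanity check: (A − (-2)·I) v_1 = (0, 0, 0, 0)ᵀ = 0. ✓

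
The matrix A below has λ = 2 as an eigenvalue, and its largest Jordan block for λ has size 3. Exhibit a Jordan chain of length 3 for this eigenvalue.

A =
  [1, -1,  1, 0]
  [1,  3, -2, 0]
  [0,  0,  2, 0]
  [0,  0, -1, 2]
A Jordan chain for λ = 2 of length 3:
v_1 = (1, -1, 0, 0)ᵀ
v_2 = (1, -2, 0, -1)ᵀ
v_3 = (0, 0, 1, 0)ᵀ

Let N = A − (2)·I. We want v_3 with N^3 v_3 = 0 but N^2 v_3 ≠ 0; then v_{j-1} := N · v_j for j = 3, …, 2.

Pick v_3 = (0, 0, 1, 0)ᵀ.
Then v_2 = N · v_3 = (1, -2, 0, -1)ᵀ.
Then v_1 = N · v_2 = (1, -1, 0, 0)ᵀ.

Sanity check: (A − (2)·I) v_1 = (0, 0, 0, 0)ᵀ = 0. ✓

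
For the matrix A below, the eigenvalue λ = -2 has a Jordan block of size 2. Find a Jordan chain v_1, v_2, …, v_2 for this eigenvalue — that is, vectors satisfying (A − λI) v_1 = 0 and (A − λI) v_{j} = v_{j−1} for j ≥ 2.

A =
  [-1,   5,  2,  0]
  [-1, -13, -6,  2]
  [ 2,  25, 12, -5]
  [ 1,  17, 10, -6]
A Jordan chain for λ = -2 of length 2:
v_1 = (1, -1, 2, 1)ᵀ
v_2 = (1, 0, 0, 0)ᵀ

Let N = A − (-2)·I. We want v_2 with N^2 v_2 = 0 but N^1 v_2 ≠ 0; then v_{j-1} := N · v_j for j = 2, …, 2.

Pick v_2 = (1, 0, 0, 0)ᵀ.
Then v_1 = N · v_2 = (1, -1, 2, 1)ᵀ.

Sanity check: (A − (-2)·I) v_1 = (0, 0, 0, 0)ᵀ = 0. ✓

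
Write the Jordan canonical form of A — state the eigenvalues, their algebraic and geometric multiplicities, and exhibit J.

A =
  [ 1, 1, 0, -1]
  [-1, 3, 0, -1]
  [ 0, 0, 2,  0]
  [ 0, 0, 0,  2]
J_2(2) ⊕ J_1(2) ⊕ J_1(2)

The characteristic polynomial is
  det(x·I − A) = x^4 - 8*x^3 + 24*x^2 - 32*x + 16 = (x - 2)^4

Eigenvalues and multiplicities (the geometric multiplicity of λ is n − rank(A − λI), which equals the number of Jordan blocks for λ):
  λ = 2: algebraic multiplicity = 4, geometric multiplicity = 3

Determining the block sizes for each eigenvalue:
  λ = 2: 3 blocks summing to 4 forces exactly one block of size 2 and the rest size 1 → block sizes [2, 1, 1]

Assembling the blocks gives a Jordan form
J =
  [2, 1, 0, 0]
  [0, 2, 0, 0]
  [0, 0, 2, 0]
  [0, 0, 0, 2]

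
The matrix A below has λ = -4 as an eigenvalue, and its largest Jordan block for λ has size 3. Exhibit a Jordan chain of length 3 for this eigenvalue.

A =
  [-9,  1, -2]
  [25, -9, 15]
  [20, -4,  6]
A Jordan chain for λ = -4 of length 3:
v_1 = (10, 50, 0)ᵀ
v_2 = (-5, 25, 20)ᵀ
v_3 = (1, 0, 0)ᵀ

Let N = A − (-4)·I. We want v_3 with N^3 v_3 = 0 but N^2 v_3 ≠ 0; then v_{j-1} := N · v_j for j = 3, …, 2.

Pick v_3 = (1, 0, 0)ᵀ.
Then v_2 = N · v_3 = (-5, 25, 20)ᵀ.
Then v_1 = N · v_2 = (10, 50, 0)ᵀ.

Sanity check: (A − (-4)·I) v_1 = (0, 0, 0)ᵀ = 0. ✓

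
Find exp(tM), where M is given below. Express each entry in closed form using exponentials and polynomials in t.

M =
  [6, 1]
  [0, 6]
e^{tM} =
  [exp(6*t), t*exp(6*t)]
  [0, exp(6*t)]

Strategy: write M = P · J · P⁻¹ where J is a Jordan canonical form, so e^{tM} = P · e^{tJ} · P⁻¹, and e^{tJ} can be computed block-by-block.

M has Jordan form
J =
  [6, 1]
  [0, 6]
(up to reordering of blocks).

Per-block formulas:
  For a 2×2 Jordan block J_2(6): exp(t · J_2(6)) = e^(6t)·(I + t·N), where N is the 2×2 nilpotent shift.

After assembling e^{tJ} and conjugating by P, we get:

e^{tM} =
  [exp(6*t), t*exp(6*t)]
  [0, exp(6*t)]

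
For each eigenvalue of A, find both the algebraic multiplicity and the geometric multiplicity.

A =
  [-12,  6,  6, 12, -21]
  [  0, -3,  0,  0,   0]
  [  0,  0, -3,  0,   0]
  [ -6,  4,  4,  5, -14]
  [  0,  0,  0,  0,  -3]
λ = -4: alg = 1, geom = 1; λ = -3: alg = 4, geom = 4

Step 1 — factor the characteristic polynomial to read off the algebraic multiplicities:
  χ_A(x) = (x + 3)^4*(x + 4)

Step 2 — compute geometric multiplicities via the rank-nullity identity g(λ) = n − rank(A − λI):
  rank(A − (-4)·I) = 4, so dim ker(A − (-4)·I) = n − 4 = 1
  rank(A − (-3)·I) = 1, so dim ker(A − (-3)·I) = n − 1 = 4

Summary:
  λ = -4: algebraic multiplicity = 1, geometric multiplicity = 1
  λ = -3: algebraic multiplicity = 4, geometric multiplicity = 4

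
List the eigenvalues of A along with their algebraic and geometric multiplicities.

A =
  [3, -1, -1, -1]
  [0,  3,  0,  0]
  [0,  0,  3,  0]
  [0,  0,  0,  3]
λ = 3: alg = 4, geom = 3

Step 1 — factor the characteristic polynomial to read off the algebraic multiplicities:
  χ_A(x) = (x - 3)^4

Step 2 — compute geometric multiplicities via the rank-nullity identity g(λ) = n − rank(A − λI):
  rank(A − (3)·I) = 1, so dim ker(A − (3)·I) = n − 1 = 3

Summary:
  λ = 3: algebraic multiplicity = 4, geometric multiplicity = 3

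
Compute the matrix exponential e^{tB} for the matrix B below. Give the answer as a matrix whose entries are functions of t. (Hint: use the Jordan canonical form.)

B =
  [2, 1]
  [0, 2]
e^{tB} =
  [exp(2*t), t*exp(2*t)]
  [0, exp(2*t)]

Strategy: write B = P · J · P⁻¹ where J is a Jordan canonical form, so e^{tB} = P · e^{tJ} · P⁻¹, and e^{tJ} can be computed block-by-block.

B has Jordan form
J =
  [2, 1]
  [0, 2]
(up to reordering of blocks).

Per-block formulas:
  For a 2×2 Jordan block J_2(2): exp(t · J_2(2)) = e^(2t)·(I + t·N), where N is the 2×2 nilpotent shift.

After assembling e^{tJ} and conjugating by P, we get:

e^{tB} =
  [exp(2*t), t*exp(2*t)]
  [0, exp(2*t)]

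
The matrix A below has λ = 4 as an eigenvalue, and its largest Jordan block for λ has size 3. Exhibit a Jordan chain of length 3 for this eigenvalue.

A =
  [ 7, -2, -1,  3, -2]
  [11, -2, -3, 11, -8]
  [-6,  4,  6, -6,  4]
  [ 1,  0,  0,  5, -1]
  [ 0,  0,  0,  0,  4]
A Jordan chain for λ = 4 of length 3:
v_1 = (-4, -4, 8, 4, 0)ᵀ
v_2 = (3, 11, -6, 1, 0)ᵀ
v_3 = (1, 0, 0, 0, 0)ᵀ

Let N = A − (4)·I. We want v_3 with N^3 v_3 = 0 but N^2 v_3 ≠ 0; then v_{j-1} := N · v_j for j = 3, …, 2.

Pick v_3 = (1, 0, 0, 0, 0)ᵀ.
Then v_2 = N · v_3 = (3, 11, -6, 1, 0)ᵀ.
Then v_1 = N · v_2 = (-4, -4, 8, 4, 0)ᵀ.

Sanity check: (A − (4)·I) v_1 = (0, 0, 0, 0, 0)ᵀ = 0. ✓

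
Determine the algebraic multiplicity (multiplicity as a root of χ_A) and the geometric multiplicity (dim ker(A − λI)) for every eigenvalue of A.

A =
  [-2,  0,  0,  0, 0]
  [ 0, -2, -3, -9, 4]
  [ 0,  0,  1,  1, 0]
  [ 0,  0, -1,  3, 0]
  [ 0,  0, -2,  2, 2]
λ = -2: alg = 2, geom = 2; λ = 2: alg = 3, geom = 2

Step 1 — factor the characteristic polynomial to read off the algebraic multiplicities:
  χ_A(x) = (x - 2)^3*(x + 2)^2

Step 2 — compute geometric multiplicities via the rank-nullity identity g(λ) = n − rank(A − λI):
  rank(A − (-2)·I) = 3, so dim ker(A − (-2)·I) = n − 3 = 2
  rank(A − (2)·I) = 3, so dim ker(A − (2)·I) = n − 3 = 2

Summary:
  λ = -2: algebraic multiplicity = 2, geometric multiplicity = 2
  λ = 2: algebraic multiplicity = 3, geometric multiplicity = 2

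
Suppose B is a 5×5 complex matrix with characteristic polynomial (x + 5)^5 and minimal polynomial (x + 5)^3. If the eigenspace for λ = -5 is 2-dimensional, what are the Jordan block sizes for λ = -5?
Block sizes for λ = -5: [3, 2]

Step 1 — from the characteristic polynomial, algebraic multiplicity of λ = -5 is 5. From dim ker(B − (-5)·I) = 2, there are exactly 2 Jordan blocks for λ = -5.
Step 2 — from the minimal polynomial, the factor (x + 5)^3 tells us the largest block for λ = -5 has size 3.
Step 3 — with total size 5, 2 blocks, and largest block 3, the block sizes (in nonincreasing order) are [3, 2].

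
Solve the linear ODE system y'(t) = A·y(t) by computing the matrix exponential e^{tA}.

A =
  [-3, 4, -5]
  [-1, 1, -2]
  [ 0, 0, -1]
e^{tA} =
  [-2*t*exp(-t) + exp(-t), 4*t*exp(-t), t^2*exp(-t) - 5*t*exp(-t)]
  [-t*exp(-t), 2*t*exp(-t) + exp(-t), t^2*exp(-t)/2 - 2*t*exp(-t)]
  [0, 0, exp(-t)]

Strategy: write A = P · J · P⁻¹ where J is a Jordan canonical form, so e^{tA} = P · e^{tJ} · P⁻¹, and e^{tJ} can be computed block-by-block.

A has Jordan form
J =
  [-1,  1,  0]
  [ 0, -1,  1]
  [ 0,  0, -1]
(up to reordering of blocks).

Per-block formulas:
  For a 3×3 Jordan block J_3(-1): exp(t · J_3(-1)) = e^(-1t)·(I + t·N + (t^2/2)·N^2), where N is the 3×3 nilpotent shift.

After assembling e^{tJ} and conjugating by P, we get:

e^{tA} =
  [-2*t*exp(-t) + exp(-t), 4*t*exp(-t), t^2*exp(-t) - 5*t*exp(-t)]
  [-t*exp(-t), 2*t*exp(-t) + exp(-t), t^2*exp(-t)/2 - 2*t*exp(-t)]
  [0, 0, exp(-t)]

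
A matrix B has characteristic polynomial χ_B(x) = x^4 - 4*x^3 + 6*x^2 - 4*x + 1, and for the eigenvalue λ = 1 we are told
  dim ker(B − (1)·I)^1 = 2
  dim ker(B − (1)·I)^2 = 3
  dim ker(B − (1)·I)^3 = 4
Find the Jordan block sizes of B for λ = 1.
Block sizes for λ = 1: [3, 1]

From the dimensions of kernels of powers, the number of Jordan blocks of size at least j is d_j − d_{j−1} where d_j = dim ker(N^j) (with d_0 = 0). Computing the differences gives [2, 1, 1].
The number of blocks of size exactly k is (#blocks of size ≥ k) − (#blocks of size ≥ k + 1), so the partition is: 1 block(s) of size 1, 1 block(s) of size 3.
In nonincreasing order the block sizes are [3, 1].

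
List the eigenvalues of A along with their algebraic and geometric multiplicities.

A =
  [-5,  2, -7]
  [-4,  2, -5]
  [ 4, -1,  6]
λ = 1: alg = 3, geom = 1

Step 1 — factor the characteristic polynomial to read off the algebraic multiplicities:
  χ_A(x) = (x - 1)^3

Step 2 — compute geometric multiplicities via the rank-nullity identity g(λ) = n − rank(A − λI):
  rank(A − (1)·I) = 2, so dim ker(A − (1)·I) = n − 2 = 1

Summary:
  λ = 1: algebraic multiplicity = 3, geometric multiplicity = 1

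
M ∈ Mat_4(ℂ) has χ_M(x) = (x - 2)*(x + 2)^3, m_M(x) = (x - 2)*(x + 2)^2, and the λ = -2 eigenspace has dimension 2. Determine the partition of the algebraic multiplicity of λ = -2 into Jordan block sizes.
Block sizes for λ = -2: [2, 1]

Step 1 — from the characteristic polynomial, algebraic multiplicity of λ = -2 is 3. From dim ker(M − (-2)·I) = 2, there are exactly 2 Jordan blocks for λ = -2.
Step 2 — from the minimal polynomial, the factor (x + 2)^2 tells us the largest block for λ = -2 has size 2.
Step 3 — with total size 3, 2 blocks, and largest block 2, the block sizes (in nonincreasing order) are [2, 1].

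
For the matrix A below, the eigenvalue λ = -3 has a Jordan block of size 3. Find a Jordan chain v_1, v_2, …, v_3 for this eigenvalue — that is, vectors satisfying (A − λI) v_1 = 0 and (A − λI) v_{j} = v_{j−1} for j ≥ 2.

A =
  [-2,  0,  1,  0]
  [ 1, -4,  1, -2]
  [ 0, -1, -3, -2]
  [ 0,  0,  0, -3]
A Jordan chain for λ = -3 of length 3:
v_1 = (1, 0, -1, 0)ᵀ
v_2 = (1, 1, 0, 0)ᵀ
v_3 = (1, 0, 0, 0)ᵀ

Let N = A − (-3)·I. We want v_3 with N^3 v_3 = 0 but N^2 v_3 ≠ 0; then v_{j-1} := N · v_j for j = 3, …, 2.

Pick v_3 = (1, 0, 0, 0)ᵀ.
Then v_2 = N · v_3 = (1, 1, 0, 0)ᵀ.
Then v_1 = N · v_2 = (1, 0, -1, 0)ᵀ.

Sanity check: (A − (-3)·I) v_1 = (0, 0, 0, 0)ᵀ = 0. ✓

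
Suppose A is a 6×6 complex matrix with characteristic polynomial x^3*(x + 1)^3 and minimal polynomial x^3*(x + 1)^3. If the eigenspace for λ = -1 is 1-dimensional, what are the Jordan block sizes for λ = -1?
Block sizes for λ = -1: [3]

Step 1 — from the characteristic polynomial, algebraic multiplicity of λ = -1 is 3. From dim ker(A − (-1)·I) = 1, there are exactly 1 Jordan blocks for λ = -1.
Step 2 — from the minimal polynomial, the factor (x + 1)^3 tells us the largest block for λ = -1 has size 3.
Step 3 — with total size 3, 1 blocks, and largest block 3, the block sizes (in nonincreasing order) are [3].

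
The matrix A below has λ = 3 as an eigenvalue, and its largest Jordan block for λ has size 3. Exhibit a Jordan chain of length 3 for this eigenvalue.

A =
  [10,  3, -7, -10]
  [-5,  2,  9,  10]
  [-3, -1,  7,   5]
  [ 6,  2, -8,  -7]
A Jordan chain for λ = 3 of length 3:
v_1 = (-5, 3, 2, -4)ᵀ
v_2 = (7, -5, -3, 6)ᵀ
v_3 = (1, 0, 0, 0)ᵀ

Let N = A − (3)·I. We want v_3 with N^3 v_3 = 0 but N^2 v_3 ≠ 0; then v_{j-1} := N · v_j for j = 3, …, 2.

Pick v_3 = (1, 0, 0, 0)ᵀ.
Then v_2 = N · v_3 = (7, -5, -3, 6)ᵀ.
Then v_1 = N · v_2 = (-5, 3, 2, -4)ᵀ.

Sanity check: (A − (3)·I) v_1 = (0, 0, 0, 0)ᵀ = 0. ✓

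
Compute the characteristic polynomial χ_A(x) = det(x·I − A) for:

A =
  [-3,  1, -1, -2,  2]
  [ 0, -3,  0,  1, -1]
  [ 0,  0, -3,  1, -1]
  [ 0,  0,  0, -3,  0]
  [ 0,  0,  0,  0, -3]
x^5 + 15*x^4 + 90*x^3 + 270*x^2 + 405*x + 243

Expanding det(x·I − A) (e.g. by cofactor expansion or by noting that A is similar to its Jordan form J, which has the same characteristic polynomial as A) gives
  χ_A(x) = x^5 + 15*x^4 + 90*x^3 + 270*x^2 + 405*x + 243
which factors as (x + 3)^5. The eigenvalues (with algebraic multiplicities) are λ = -3 with multiplicity 5.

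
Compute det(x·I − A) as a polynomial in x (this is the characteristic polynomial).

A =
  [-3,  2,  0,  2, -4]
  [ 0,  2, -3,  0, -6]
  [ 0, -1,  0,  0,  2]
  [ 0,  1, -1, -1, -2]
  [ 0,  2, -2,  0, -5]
x^5 + 7*x^4 + 18*x^3 + 22*x^2 + 13*x + 3

Expanding det(x·I − A) (e.g. by cofactor expansion or by noting that A is similar to its Jordan form J, which has the same characteristic polynomial as A) gives
  χ_A(x) = x^5 + 7*x^4 + 18*x^3 + 22*x^2 + 13*x + 3
which factors as (x + 1)^4*(x + 3). The eigenvalues (with algebraic multiplicities) are λ = -3 with multiplicity 1, λ = -1 with multiplicity 4.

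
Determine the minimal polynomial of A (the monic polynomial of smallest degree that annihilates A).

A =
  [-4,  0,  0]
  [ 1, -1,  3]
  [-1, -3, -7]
x^2 + 8*x + 16

The characteristic polynomial is χ_A(x) = (x + 4)^3, so the eigenvalues are known. The minimal polynomial is
  m_A(x) = Π_λ (x − λ)^{k_λ}
where k_λ is the size of the *largest* Jordan block for λ (equivalently, the smallest k with (A − λI)^k v = 0 for every generalised eigenvector v of λ).

  λ = -4: largest Jordan block has size 2, contributing (x + 4)^2

So m_A(x) = (x + 4)^2 = x^2 + 8*x + 16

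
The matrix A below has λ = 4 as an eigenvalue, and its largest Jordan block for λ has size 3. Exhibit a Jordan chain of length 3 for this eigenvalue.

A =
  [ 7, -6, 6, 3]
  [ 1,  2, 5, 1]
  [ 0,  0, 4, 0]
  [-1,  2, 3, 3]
A Jordan chain for λ = 4 of length 3:
v_1 = (-3, -1, 0, 1)ᵀ
v_2 = (6, 5, 0, 3)ᵀ
v_3 = (0, 0, 1, 0)ᵀ

Let N = A − (4)·I. We want v_3 with N^3 v_3 = 0 but N^2 v_3 ≠ 0; then v_{j-1} := N · v_j for j = 3, …, 2.

Pick v_3 = (0, 0, 1, 0)ᵀ.
Then v_2 = N · v_3 = (6, 5, 0, 3)ᵀ.
Then v_1 = N · v_2 = (-3, -1, 0, 1)ᵀ.

Sanity check: (A − (4)·I) v_1 = (0, 0, 0, 0)ᵀ = 0. ✓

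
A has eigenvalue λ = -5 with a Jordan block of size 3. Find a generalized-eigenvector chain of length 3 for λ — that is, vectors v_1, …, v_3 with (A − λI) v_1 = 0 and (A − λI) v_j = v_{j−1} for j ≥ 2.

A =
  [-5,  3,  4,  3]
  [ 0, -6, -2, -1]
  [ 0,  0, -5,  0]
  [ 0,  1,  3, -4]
A Jordan chain for λ = -5 of length 3:
v_1 = (3, -1, 0, 1)ᵀ
v_2 = (4, -2, 0, 3)ᵀ
v_3 = (0, 0, 1, 0)ᵀ

Let N = A − (-5)·I. We want v_3 with N^3 v_3 = 0 but N^2 v_3 ≠ 0; then v_{j-1} := N · v_j for j = 3, …, 2.

Pick v_3 = (0, 0, 1, 0)ᵀ.
Then v_2 = N · v_3 = (4, -2, 0, 3)ᵀ.
Then v_1 = N · v_2 = (3, -1, 0, 1)ᵀ.

Sanity check: (A − (-5)·I) v_1 = (0, 0, 0, 0)ᵀ = 0. ✓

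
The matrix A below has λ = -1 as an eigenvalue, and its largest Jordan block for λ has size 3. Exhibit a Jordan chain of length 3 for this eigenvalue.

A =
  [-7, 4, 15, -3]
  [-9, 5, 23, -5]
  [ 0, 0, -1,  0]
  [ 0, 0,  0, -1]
A Jordan chain for λ = -1 of length 3:
v_1 = (2, 3, 0, 0)ᵀ
v_2 = (15, 23, 0, 0)ᵀ
v_3 = (0, 0, 1, 0)ᵀ

Let N = A − (-1)·I. We want v_3 with N^3 v_3 = 0 but N^2 v_3 ≠ 0; then v_{j-1} := N · v_j for j = 3, …, 2.

Pick v_3 = (0, 0, 1, 0)ᵀ.
Then v_2 = N · v_3 = (15, 23, 0, 0)ᵀ.
Then v_1 = N · v_2 = (2, 3, 0, 0)ᵀ.

Sanity check: (A − (-1)·I) v_1 = (0, 0, 0, 0)ᵀ = 0. ✓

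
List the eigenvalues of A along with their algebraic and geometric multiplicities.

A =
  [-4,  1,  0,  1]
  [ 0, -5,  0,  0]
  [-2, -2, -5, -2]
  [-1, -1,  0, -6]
λ = -5: alg = 4, geom = 3

Step 1 — factor the characteristic polynomial to read off the algebraic multiplicities:
  χ_A(x) = (x + 5)^4

Step 2 — compute geometric multiplicities via the rank-nullity identity g(λ) = n − rank(A − λI):
  rank(A − (-5)·I) = 1, so dim ker(A − (-5)·I) = n − 1 = 3

Summary:
  λ = -5: algebraic multiplicity = 4, geometric multiplicity = 3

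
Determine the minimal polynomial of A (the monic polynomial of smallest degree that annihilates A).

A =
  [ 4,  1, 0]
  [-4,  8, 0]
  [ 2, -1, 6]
x^2 - 12*x + 36

The characteristic polynomial is χ_A(x) = (x - 6)^3, so the eigenvalues are known. The minimal polynomial is
  m_A(x) = Π_λ (x − λ)^{k_λ}
where k_λ is the size of the *largest* Jordan block for λ (equivalently, the smallest k with (A − λI)^k v = 0 for every generalised eigenvector v of λ).

  λ = 6: largest Jordan block has size 2, contributing (x − 6)^2

So m_A(x) = (x - 6)^2 = x^2 - 12*x + 36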